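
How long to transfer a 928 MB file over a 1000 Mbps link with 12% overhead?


Effective throughput = 1000 * (1 - 12/100) = 880 Mbps
File size in Mb = 928 * 8 = 7424 Mb
Time = 7424 / 880
Time = 8.4364 seconds


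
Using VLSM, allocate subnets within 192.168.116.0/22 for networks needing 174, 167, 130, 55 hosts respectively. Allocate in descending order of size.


174 hosts -> /24 (254 usable): 192.168.116.0/24
167 hosts -> /24 (254 usable): 192.168.117.0/24
130 hosts -> /24 (254 usable): 192.168.118.0/24
55 hosts -> /26 (62 usable): 192.168.119.0/26
Allocation: 192.168.116.0/24 (174 hosts, 254 usable); 192.168.117.0/24 (167 hosts, 254 usable); 192.168.118.0/24 (130 hosts, 254 usable); 192.168.119.0/26 (55 hosts, 62 usable)


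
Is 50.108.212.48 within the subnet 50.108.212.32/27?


Subnet network: 50.108.212.32
Test IP AND mask: 50.108.212.32
Yes, 50.108.212.48 is in 50.108.212.32/27


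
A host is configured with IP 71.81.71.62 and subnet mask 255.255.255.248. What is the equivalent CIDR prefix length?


Binary: 11111111.11111111.11111111.11111000
Count leading 1s
Prefix: /29


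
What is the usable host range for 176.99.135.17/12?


Network: 176.96.0.0
Broadcast: 176.111.255.255
First usable = network + 1
Last usable = broadcast - 1
Range: 176.96.0.1 to 176.111.255.254


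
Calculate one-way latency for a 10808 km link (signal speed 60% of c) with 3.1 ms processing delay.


Speed = 0.6 * 3e5 km/s = 180000 km/s
Propagation delay = 10808 / 180000 = 0.06 s = 60.0444 ms
Processing delay = 3.1 ms
Total one-way latency = 63.1444 ms


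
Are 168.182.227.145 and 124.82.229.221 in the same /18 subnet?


Mask: 255.255.192.0
168.182.227.145 AND mask = 168.182.192.0
124.82.229.221 AND mask = 124.82.192.0
No, different subnets (168.182.192.0 vs 124.82.192.0)


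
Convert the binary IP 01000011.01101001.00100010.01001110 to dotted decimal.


01000011 = 67
01101001 = 105
00100010 = 34
01001110 = 78
IP: 67.105.34.78


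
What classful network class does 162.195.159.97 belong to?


First octet: 162
Binary: 10100010
10xxxxxx -> Class B (128-191)
Class B, default mask 255.255.0.0 (/16)


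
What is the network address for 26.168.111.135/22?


IP:   00011010.10101000.01101111.10000111
Mask: 11111111.11111111.11111100.00000000
AND operation:
Net:  00011010.10101000.01101100.00000000
Network: 26.168.108.0/22


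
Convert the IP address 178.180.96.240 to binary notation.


178 = 10110010
180 = 10110100
96 = 01100000
240 = 11110000
Binary: 10110010.10110100.01100000.11110000


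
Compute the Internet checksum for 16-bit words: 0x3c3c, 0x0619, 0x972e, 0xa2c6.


Sum all words (with carry folding):
+ 0x3c3c = 0x3c3c
+ 0x0619 = 0x4255
+ 0x972e = 0xd983
+ 0xa2c6 = 0x7c4a
One's complement: ~0x7c4a
Checksum = 0x83b5


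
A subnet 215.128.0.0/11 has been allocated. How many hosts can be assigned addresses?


Host bits = 32 - 11 = 21
Total addresses = 2^21 = 2097152
Usable = total - 2 (network and broadcast)
Usable hosts: 2097150


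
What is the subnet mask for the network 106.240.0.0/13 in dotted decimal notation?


/13 means 13 network bits, 19 host bits
Binary: 11111111111110000000000000000000
Mask: 255.248.0.0


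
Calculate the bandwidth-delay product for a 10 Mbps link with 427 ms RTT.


BDP = bandwidth * RTT
= 10 Mbps * 427 ms
= 10 * 1e6 * 427 / 1000 bits
= 4270000 bits
= 533750 bytes
= 521.2402 KB
BDP = 4270000 bits (533750 bytes)


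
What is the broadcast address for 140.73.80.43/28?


Network: 140.73.80.32/28
Host bits = 4
Set all host bits to 1:
Broadcast: 140.73.80.47


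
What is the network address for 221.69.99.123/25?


IP:   11011101.01000101.01100011.01111011
Mask: 11111111.11111111.11111111.10000000
AND operation:
Net:  11011101.01000101.01100011.00000000
Network: 221.69.99.0/25


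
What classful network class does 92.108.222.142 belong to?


First octet: 92
Binary: 01011100
0xxxxxxx -> Class A (1-126)
Class A, default mask 255.0.0.0 (/8)


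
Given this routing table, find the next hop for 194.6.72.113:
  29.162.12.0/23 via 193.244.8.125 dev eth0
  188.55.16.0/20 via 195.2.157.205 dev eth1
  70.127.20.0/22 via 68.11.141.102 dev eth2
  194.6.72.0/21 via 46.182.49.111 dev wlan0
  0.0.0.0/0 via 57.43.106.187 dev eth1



Longest prefix match for 194.6.72.113:
  /23 29.162.12.0: no
  /20 188.55.16.0: no
  /22 70.127.20.0: no
  /21 194.6.72.0: MATCH
  /0 0.0.0.0: MATCH
Selected: next-hop 46.182.49.111 via wlan0 (matched /21)


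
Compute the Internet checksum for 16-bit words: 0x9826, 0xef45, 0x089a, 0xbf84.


Sum all words (with carry folding):
+ 0x9826 = 0x9826
+ 0xef45 = 0x876c
+ 0x089a = 0x9006
+ 0xbf84 = 0x4f8b
One's complement: ~0x4f8b
Checksum = 0xb074


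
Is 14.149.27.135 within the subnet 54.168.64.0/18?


Subnet network: 54.168.64.0
Test IP AND mask: 14.149.0.0
No, 14.149.27.135 is not in 54.168.64.0/18


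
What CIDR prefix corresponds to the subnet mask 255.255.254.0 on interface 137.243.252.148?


Binary: 11111111.11111111.11111110.00000000
Count leading 1s
Prefix: /23


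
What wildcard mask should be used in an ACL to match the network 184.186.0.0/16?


Subnet mask: 255.255.0.0
Wildcard = 255.255.255.255 - subnet mask
255 - 255 = 0
255 - 255 = 0
255 - 0 = 255
255 - 0 = 255
Wildcard: 0.0.255.255


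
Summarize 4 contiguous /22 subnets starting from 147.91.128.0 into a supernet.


Original prefix: /22
Number of subnets: 4 = 2^2
New prefix = 22 - 2 = 20
Supernet: 147.91.128.0/20


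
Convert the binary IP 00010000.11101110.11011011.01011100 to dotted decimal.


00010000 = 16
11101110 = 238
11011011 = 219
01011100 = 92
IP: 16.238.219.92


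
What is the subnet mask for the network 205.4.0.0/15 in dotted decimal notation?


/15 means 15 network bits, 17 host bits
Binary: 11111111111111100000000000000000
Mask: 255.254.0.0


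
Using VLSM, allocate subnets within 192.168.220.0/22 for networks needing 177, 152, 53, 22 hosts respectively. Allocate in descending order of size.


177 hosts -> /24 (254 usable): 192.168.220.0/24
152 hosts -> /24 (254 usable): 192.168.221.0/24
53 hosts -> /26 (62 usable): 192.168.222.0/26
22 hosts -> /27 (30 usable): 192.168.222.64/27
Allocation: 192.168.220.0/24 (177 hosts, 254 usable); 192.168.221.0/24 (152 hosts, 254 usable); 192.168.222.0/26 (53 hosts, 62 usable); 192.168.222.64/27 (22 hosts, 30 usable)


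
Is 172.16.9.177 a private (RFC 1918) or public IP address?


RFC 1918 private ranges:
  10.0.0.0/8 (10.0.0.0 - 10.255.255.255)
  172.16.0.0/12 (172.16.0.0 - 172.31.255.255)
  192.168.0.0/16 (192.168.0.0 - 192.168.255.255)
Private (in 172.16.0.0/12)


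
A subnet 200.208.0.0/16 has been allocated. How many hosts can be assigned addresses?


Host bits = 32 - 16 = 16
Total addresses = 2^16 = 65536
Usable = total - 2 (network and broadcast)
Usable hosts: 65534


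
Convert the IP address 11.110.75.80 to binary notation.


11 = 00001011
110 = 01101110
75 = 01001011
80 = 01010000
Binary: 00001011.01101110.01001011.01010000


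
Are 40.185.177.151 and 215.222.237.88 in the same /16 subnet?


Mask: 255.255.0.0
40.185.177.151 AND mask = 40.185.0.0
215.222.237.88 AND mask = 215.222.0.0
No, different subnets (40.185.0.0 vs 215.222.0.0)


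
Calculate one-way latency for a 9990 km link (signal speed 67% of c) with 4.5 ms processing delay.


Speed = 0.67 * 3e5 km/s = 201000 km/s
Propagation delay = 9990 / 201000 = 0.0497 s = 49.7015 ms
Processing delay = 4.5 ms
Total one-way latency = 54.2015 ms


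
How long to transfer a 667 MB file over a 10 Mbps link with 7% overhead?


Effective throughput = 10 * (1 - 7/100) = 9.3 Mbps
File size in Mb = 667 * 8 = 5336 Mb
Time = 5336 / 9.3
Time = 573.7634 seconds


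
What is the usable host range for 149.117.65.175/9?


Network: 149.0.0.0
Broadcast: 149.127.255.255
First usable = network + 1
Last usable = broadcast - 1
Range: 149.0.0.1 to 149.127.255.254


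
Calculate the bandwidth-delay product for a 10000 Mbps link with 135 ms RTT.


BDP = bandwidth * RTT
= 10000 Mbps * 135 ms
= 10000 * 1e6 * 135 / 1000 bits
= 1350000000 bits
= 168750000 bytes
= 164794.9219 KB
BDP = 1350000000 bits (168750000 bytes)


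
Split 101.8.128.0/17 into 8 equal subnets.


New prefix = 17 + 3 = 20
Each subnet has 4096 addresses
  101.8.128.0/20
  101.8.144.0/20
  101.8.160.0/20
  101.8.176.0/20
  101.8.192.0/20
  101.8.208.0/20
  101.8.224.0/20
  101.8.240.0/20
Subnets: 101.8.128.0/20, 101.8.144.0/20, 101.8.160.0/20, 101.8.176.0/20, 101.8.192.0/20, 101.8.208.0/20, 101.8.224.0/20, 101.8.240.0/20


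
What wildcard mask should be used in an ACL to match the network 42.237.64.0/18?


Subnet mask: 255.255.192.0
Wildcard = 255.255.255.255 - subnet mask
255 - 255 = 0
255 - 255 = 0
255 - 192 = 63
255 - 0 = 255
Wildcard: 0.0.63.255


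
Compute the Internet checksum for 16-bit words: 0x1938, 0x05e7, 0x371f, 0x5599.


Sum all words (with carry folding):
+ 0x1938 = 0x1938
+ 0x05e7 = 0x1f1f
+ 0x371f = 0x563e
+ 0x5599 = 0xabd7
One's complement: ~0xabd7
Checksum = 0x5428


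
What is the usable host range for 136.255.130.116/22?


Network: 136.255.128.0
Broadcast: 136.255.131.255
First usable = network + 1
Last usable = broadcast - 1
Range: 136.255.128.1 to 136.255.131.254


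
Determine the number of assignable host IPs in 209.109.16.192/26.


Host bits = 32 - 26 = 6
Total addresses = 2^6 = 64
Usable = total - 2 (network and broadcast)
Usable hosts: 62


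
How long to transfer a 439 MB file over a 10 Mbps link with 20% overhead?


Effective throughput = 10 * (1 - 20/100) = 8 Mbps
File size in Mb = 439 * 8 = 3512 Mb
Time = 3512 / 8
Time = 439 seconds


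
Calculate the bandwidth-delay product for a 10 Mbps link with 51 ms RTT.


BDP = bandwidth * RTT
= 10 Mbps * 51 ms
= 10 * 1e6 * 51 / 1000 bits
= 510000 bits
= 63750 bytes
= 62.2559 KB
BDP = 510000 bits (63750 bytes)


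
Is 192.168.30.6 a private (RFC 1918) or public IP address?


RFC 1918 private ranges:
  10.0.0.0/8 (10.0.0.0 - 10.255.255.255)
  172.16.0.0/12 (172.16.0.0 - 172.31.255.255)
  192.168.0.0/16 (192.168.0.0 - 192.168.255.255)
Private (in 192.168.0.0/16)


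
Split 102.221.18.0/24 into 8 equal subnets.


New prefix = 24 + 3 = 27
Each subnet has 32 addresses
  102.221.18.0/27
  102.221.18.32/27
  102.221.18.64/27
  102.221.18.96/27
  102.221.18.128/27
  102.221.18.160/27
  102.221.18.192/27
  102.221.18.224/27
Subnets: 102.221.18.0/27, 102.221.18.32/27, 102.221.18.64/27, 102.221.18.96/27, 102.221.18.128/27, 102.221.18.160/27, 102.221.18.192/27, 102.221.18.224/27


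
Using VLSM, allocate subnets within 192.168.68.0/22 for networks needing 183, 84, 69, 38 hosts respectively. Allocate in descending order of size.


183 hosts -> /24 (254 usable): 192.168.68.0/24
84 hosts -> /25 (126 usable): 192.168.69.0/25
69 hosts -> /25 (126 usable): 192.168.69.128/25
38 hosts -> /26 (62 usable): 192.168.70.0/26
Allocation: 192.168.68.0/24 (183 hosts, 254 usable); 192.168.69.0/25 (84 hosts, 126 usable); 192.168.69.128/25 (69 hosts, 126 usable); 192.168.70.0/26 (38 hosts, 62 usable)


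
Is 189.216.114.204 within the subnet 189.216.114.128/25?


Subnet network: 189.216.114.128
Test IP AND mask: 189.216.114.128
Yes, 189.216.114.204 is in 189.216.114.128/25


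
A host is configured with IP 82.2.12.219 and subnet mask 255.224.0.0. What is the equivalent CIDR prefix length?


Binary: 11111111.11100000.00000000.00000000
Count leading 1s
Prefix: /11


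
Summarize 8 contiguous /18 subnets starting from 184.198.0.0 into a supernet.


Original prefix: /18
Number of subnets: 8 = 2^3
New prefix = 18 - 3 = 15
Supernet: 184.198.0.0/15


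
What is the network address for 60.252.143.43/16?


IP:   00111100.11111100.10001111.00101011
Mask: 11111111.11111111.00000000.00000000
AND operation:
Net:  00111100.11111100.00000000.00000000
Network: 60.252.0.0/16


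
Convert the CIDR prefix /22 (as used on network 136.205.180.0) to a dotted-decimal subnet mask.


/22 means 22 network bits, 10 host bits
Binary: 11111111111111111111110000000000
Mask: 255.255.252.0


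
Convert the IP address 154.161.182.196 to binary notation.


154 = 10011010
161 = 10100001
182 = 10110110
196 = 11000100
Binary: 10011010.10100001.10110110.11000100


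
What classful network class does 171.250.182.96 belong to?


First octet: 171
Binary: 10101011
10xxxxxx -> Class B (128-191)
Class B, default mask 255.255.0.0 (/16)


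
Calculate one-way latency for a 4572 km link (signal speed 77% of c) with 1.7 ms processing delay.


Speed = 0.77 * 3e5 km/s = 231000 km/s
Propagation delay = 4572 / 231000 = 0.0198 s = 19.7922 ms
Processing delay = 1.7 ms
Total one-way latency = 21.4922 ms


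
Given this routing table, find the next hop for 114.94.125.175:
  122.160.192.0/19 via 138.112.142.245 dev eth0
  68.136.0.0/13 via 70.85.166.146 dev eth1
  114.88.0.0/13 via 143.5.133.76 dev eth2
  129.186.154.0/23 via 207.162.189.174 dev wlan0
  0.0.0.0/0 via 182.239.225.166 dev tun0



Longest prefix match for 114.94.125.175:
  /19 122.160.192.0: no
  /13 68.136.0.0: no
  /13 114.88.0.0: MATCH
  /23 129.186.154.0: no
  /0 0.0.0.0: MATCH
Selected: next-hop 143.5.133.76 via eth2 (matched /13)


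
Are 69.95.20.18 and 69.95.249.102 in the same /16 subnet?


Mask: 255.255.0.0
69.95.20.18 AND mask = 69.95.0.0
69.95.249.102 AND mask = 69.95.0.0
Yes, same subnet (69.95.0.0)


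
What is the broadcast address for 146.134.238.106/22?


Network: 146.134.236.0/22
Host bits = 10
Set all host bits to 1:
Broadcast: 146.134.239.255


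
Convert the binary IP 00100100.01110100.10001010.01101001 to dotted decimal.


00100100 = 36
01110100 = 116
10001010 = 138
01101001 = 105
IP: 36.116.138.105


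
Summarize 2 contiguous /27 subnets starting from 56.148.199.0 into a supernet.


Original prefix: /27
Number of subnets: 2 = 2^1
New prefix = 27 - 1 = 26
Supernet: 56.148.199.0/26


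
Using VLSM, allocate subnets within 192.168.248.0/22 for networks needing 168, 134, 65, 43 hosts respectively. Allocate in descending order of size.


168 hosts -> /24 (254 usable): 192.168.248.0/24
134 hosts -> /24 (254 usable): 192.168.249.0/24
65 hosts -> /25 (126 usable): 192.168.250.0/25
43 hosts -> /26 (62 usable): 192.168.250.128/26
Allocation: 192.168.248.0/24 (168 hosts, 254 usable); 192.168.249.0/24 (134 hosts, 254 usable); 192.168.250.0/25 (65 hosts, 126 usable); 192.168.250.128/26 (43 hosts, 62 usable)


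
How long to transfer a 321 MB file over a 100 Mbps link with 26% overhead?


Effective throughput = 100 * (1 - 26/100) = 74 Mbps
File size in Mb = 321 * 8 = 2568 Mb
Time = 2568 / 74
Time = 34.7027 seconds


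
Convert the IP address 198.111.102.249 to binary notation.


198 = 11000110
111 = 01101111
102 = 01100110
249 = 11111001
Binary: 11000110.01101111.01100110.11111001


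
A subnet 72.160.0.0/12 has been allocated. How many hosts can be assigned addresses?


Host bits = 32 - 12 = 20
Total addresses = 2^20 = 1048576
Usable = total - 2 (network and broadcast)
Usable hosts: 1048574


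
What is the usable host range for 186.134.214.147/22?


Network: 186.134.212.0
Broadcast: 186.134.215.255
First usable = network + 1
Last usable = broadcast - 1
Range: 186.134.212.1 to 186.134.215.254


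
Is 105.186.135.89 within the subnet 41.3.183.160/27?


Subnet network: 41.3.183.160
Test IP AND mask: 105.186.135.64
No, 105.186.135.89 is not in 41.3.183.160/27


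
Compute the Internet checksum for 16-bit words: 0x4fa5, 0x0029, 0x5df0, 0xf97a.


Sum all words (with carry folding):
+ 0x4fa5 = 0x4fa5
+ 0x0029 = 0x4fce
+ 0x5df0 = 0xadbe
+ 0xf97a = 0xa739
One's complement: ~0xa739
Checksum = 0x58c6


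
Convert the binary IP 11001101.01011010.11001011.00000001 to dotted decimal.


11001101 = 205
01011010 = 90
11001011 = 203
00000001 = 1
IP: 205.90.203.1


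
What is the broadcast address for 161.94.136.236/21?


Network: 161.94.136.0/21
Host bits = 11
Set all host bits to 1:
Broadcast: 161.94.143.255


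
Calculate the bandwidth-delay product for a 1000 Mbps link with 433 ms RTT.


BDP = bandwidth * RTT
= 1000 Mbps * 433 ms
= 1000 * 1e6 * 433 / 1000 bits
= 433000000 bits
= 54125000 bytes
= 52856.4453 KB
BDP = 433000000 bits (54125000 bytes)


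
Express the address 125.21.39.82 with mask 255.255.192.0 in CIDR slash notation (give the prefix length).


Binary: 11111111.11111111.11000000.00000000
Count leading 1s
Prefix: /18


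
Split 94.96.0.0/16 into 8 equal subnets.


New prefix = 16 + 3 = 19
Each subnet has 8192 addresses
  94.96.0.0/19
  94.96.32.0/19
  94.96.64.0/19
  94.96.96.0/19
  94.96.128.0/19
  94.96.160.0/19
  94.96.192.0/19
  94.96.224.0/19
Subnets: 94.96.0.0/19, 94.96.32.0/19, 94.96.64.0/19, 94.96.96.0/19, 94.96.128.0/19, 94.96.160.0/19, 94.96.192.0/19, 94.96.224.0/19


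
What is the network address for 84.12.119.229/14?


IP:   01010100.00001100.01110111.11100101
Mask: 11111111.11111100.00000000.00000000
AND operation:
Net:  01010100.00001100.00000000.00000000
Network: 84.12.0.0/14


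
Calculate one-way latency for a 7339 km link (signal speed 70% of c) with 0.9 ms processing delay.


Speed = 0.7 * 3e5 km/s = 210000 km/s
Propagation delay = 7339 / 210000 = 0.0349 s = 34.9476 ms
Processing delay = 0.9 ms
Total one-way latency = 35.8476 ms


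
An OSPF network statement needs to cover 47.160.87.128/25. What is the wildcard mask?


Subnet mask: 255.255.255.128
Wildcard = 255.255.255.255 - subnet mask
255 - 255 = 0
255 - 255 = 0
255 - 255 = 0
255 - 128 = 127
Wildcard: 0.0.0.127


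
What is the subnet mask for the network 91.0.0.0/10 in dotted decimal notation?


/10 means 10 network bits, 22 host bits
Binary: 11111111110000000000000000000000
Mask: 255.192.0.0


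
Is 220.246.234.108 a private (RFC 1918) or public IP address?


RFC 1918 private ranges:
  10.0.0.0/8 (10.0.0.0 - 10.255.255.255)
  172.16.0.0/12 (172.16.0.0 - 172.31.255.255)
  192.168.0.0/16 (192.168.0.0 - 192.168.255.255)
Public (not in any RFC 1918 range)


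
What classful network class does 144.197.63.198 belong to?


First octet: 144
Binary: 10010000
10xxxxxx -> Class B (128-191)
Class B, default mask 255.255.0.0 (/16)


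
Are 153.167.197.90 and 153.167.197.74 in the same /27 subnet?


Mask: 255.255.255.224
153.167.197.90 AND mask = 153.167.197.64
153.167.197.74 AND mask = 153.167.197.64
Yes, same subnet (153.167.197.64)


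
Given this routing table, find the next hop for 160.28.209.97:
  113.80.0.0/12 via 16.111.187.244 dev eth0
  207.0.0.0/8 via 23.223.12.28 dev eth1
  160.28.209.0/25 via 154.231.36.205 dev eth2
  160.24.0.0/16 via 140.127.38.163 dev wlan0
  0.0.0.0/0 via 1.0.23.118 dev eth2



Longest prefix match for 160.28.209.97:
  /12 113.80.0.0: no
  /8 207.0.0.0: no
  /25 160.28.209.0: MATCH
  /16 160.24.0.0: no
  /0 0.0.0.0: MATCH
Selected: next-hop 154.231.36.205 via eth2 (matched /25)


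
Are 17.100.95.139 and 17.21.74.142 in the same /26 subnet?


Mask: 255.255.255.192
17.100.95.139 AND mask = 17.100.95.128
17.21.74.142 AND mask = 17.21.74.128
No, different subnets (17.100.95.128 vs 17.21.74.128)


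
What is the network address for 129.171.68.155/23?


IP:   10000001.10101011.01000100.10011011
Mask: 11111111.11111111.11111110.00000000
AND operation:
Net:  10000001.10101011.01000100.00000000
Network: 129.171.68.0/23


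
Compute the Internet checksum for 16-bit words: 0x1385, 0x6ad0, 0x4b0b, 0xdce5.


Sum all words (with carry folding):
+ 0x1385 = 0x1385
+ 0x6ad0 = 0x7e55
+ 0x4b0b = 0xc960
+ 0xdce5 = 0xa646
One's complement: ~0xa646
Checksum = 0x59b9


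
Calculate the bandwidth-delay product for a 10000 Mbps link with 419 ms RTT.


BDP = bandwidth * RTT
= 10000 Mbps * 419 ms
= 10000 * 1e6 * 419 / 1000 bits
= 4190000000 bits
= 523750000 bytes
= 511474.6094 KB
BDP = 4190000000 bits (523750000 bytes)


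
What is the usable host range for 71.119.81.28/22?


Network: 71.119.80.0
Broadcast: 71.119.83.255
First usable = network + 1
Last usable = broadcast - 1
Range: 71.119.80.1 to 71.119.83.254


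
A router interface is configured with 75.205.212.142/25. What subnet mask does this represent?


/25 means 25 network bits, 7 host bits
Binary: 11111111111111111111111110000000
Mask: 255.255.255.128


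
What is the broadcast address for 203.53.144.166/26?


Network: 203.53.144.128/26
Host bits = 6
Set all host bits to 1:
Broadcast: 203.53.144.191


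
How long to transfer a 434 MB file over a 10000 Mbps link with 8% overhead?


Effective throughput = 10000 * (1 - 8/100) = 9200 Mbps
File size in Mb = 434 * 8 = 3472 Mb
Time = 3472 / 9200
Time = 0.3774 seconds


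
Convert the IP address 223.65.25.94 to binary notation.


223 = 11011111
65 = 01000001
25 = 00011001
94 = 01011110
Binary: 11011111.01000001.00011001.01011110


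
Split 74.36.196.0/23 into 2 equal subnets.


New prefix = 23 + 1 = 24
Each subnet has 256 addresses
  74.36.196.0/24
  74.36.197.0/24
Subnets: 74.36.196.0/24, 74.36.197.0/24


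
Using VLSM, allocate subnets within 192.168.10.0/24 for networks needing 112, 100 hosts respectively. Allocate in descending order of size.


112 hosts -> /25 (126 usable): 192.168.10.0/25
100 hosts -> /25 (126 usable): 192.168.10.128/25
Allocation: 192.168.10.0/25 (112 hosts, 126 usable); 192.168.10.128/25 (100 hosts, 126 usable)


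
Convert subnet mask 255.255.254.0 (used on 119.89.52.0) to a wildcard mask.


Subnet mask: 255.255.254.0
Wildcard = 255.255.255.255 - subnet mask
255 - 255 = 0
255 - 255 = 0
255 - 254 = 1
255 - 0 = 255
Wildcard: 0.0.1.255


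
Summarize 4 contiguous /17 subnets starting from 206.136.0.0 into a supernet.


Original prefix: /17
Number of subnets: 4 = 2^2
New prefix = 17 - 2 = 15
Supernet: 206.136.0.0/15


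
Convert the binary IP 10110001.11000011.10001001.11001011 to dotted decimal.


10110001 = 177
11000011 = 195
10001001 = 137
11001011 = 203
IP: 177.195.137.203


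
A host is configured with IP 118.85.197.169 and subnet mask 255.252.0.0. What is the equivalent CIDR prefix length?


Binary: 11111111.11111100.00000000.00000000
Count leading 1s
Prefix: /14


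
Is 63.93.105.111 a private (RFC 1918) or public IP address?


RFC 1918 private ranges:
  10.0.0.0/8 (10.0.0.0 - 10.255.255.255)
  172.16.0.0/12 (172.16.0.0 - 172.31.255.255)
  192.168.0.0/16 (192.168.0.0 - 192.168.255.255)
Public (not in any RFC 1918 range)


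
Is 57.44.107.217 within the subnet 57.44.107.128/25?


Subnet network: 57.44.107.128
Test IP AND mask: 57.44.107.128
Yes, 57.44.107.217 is in 57.44.107.128/25


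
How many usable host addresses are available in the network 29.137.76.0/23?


Host bits = 32 - 23 = 9
Total addresses = 2^9 = 512
Usable = total - 2 (network and broadcast)
Usable hosts: 510


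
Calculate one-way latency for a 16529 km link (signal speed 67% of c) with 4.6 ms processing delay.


Speed = 0.67 * 3e5 km/s = 201000 km/s
Propagation delay = 16529 / 201000 = 0.0822 s = 82.2338 ms
Processing delay = 4.6 ms
Total one-way latency = 86.8338 ms


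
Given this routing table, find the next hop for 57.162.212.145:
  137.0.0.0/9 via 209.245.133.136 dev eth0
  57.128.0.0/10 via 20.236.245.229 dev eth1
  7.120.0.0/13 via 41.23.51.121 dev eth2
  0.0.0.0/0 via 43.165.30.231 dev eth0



Longest prefix match for 57.162.212.145:
  /9 137.0.0.0: no
  /10 57.128.0.0: MATCH
  /13 7.120.0.0: no
  /0 0.0.0.0: MATCH
Selected: next-hop 20.236.245.229 via eth1 (matched /10)


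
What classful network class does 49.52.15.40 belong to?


First octet: 49
Binary: 00110001
0xxxxxxx -> Class A (1-126)
Class A, default mask 255.0.0.0 (/8)


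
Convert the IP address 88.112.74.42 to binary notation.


88 = 01011000
112 = 01110000
74 = 01001010
42 = 00101010
Binary: 01011000.01110000.01001010.00101010


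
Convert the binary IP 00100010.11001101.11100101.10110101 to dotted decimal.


00100010 = 34
11001101 = 205
11100101 = 229
10110101 = 181
IP: 34.205.229.181


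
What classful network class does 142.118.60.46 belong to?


First octet: 142
Binary: 10001110
10xxxxxx -> Class B (128-191)
Class B, default mask 255.255.0.0 (/16)


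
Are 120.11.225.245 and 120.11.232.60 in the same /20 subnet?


Mask: 255.255.240.0
120.11.225.245 AND mask = 120.11.224.0
120.11.232.60 AND mask = 120.11.224.0
Yes, same subnet (120.11.224.0)


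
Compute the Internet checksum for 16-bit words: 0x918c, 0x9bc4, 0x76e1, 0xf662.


Sum all words (with carry folding):
+ 0x918c = 0x918c
+ 0x9bc4 = 0x2d51
+ 0x76e1 = 0xa432
+ 0xf662 = 0x9a95
One's complement: ~0x9a95
Checksum = 0x656a


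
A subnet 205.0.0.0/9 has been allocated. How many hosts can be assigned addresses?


Host bits = 32 - 9 = 23
Total addresses = 2^23 = 8388608
Usable = total - 2 (network and broadcast)
Usable hosts: 8388606


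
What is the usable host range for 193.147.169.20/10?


Network: 193.128.0.0
Broadcast: 193.191.255.255
First usable = network + 1
Last usable = broadcast - 1
Range: 193.128.0.1 to 193.191.255.254


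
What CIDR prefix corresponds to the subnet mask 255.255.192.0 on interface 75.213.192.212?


Binary: 11111111.11111111.11000000.00000000
Count leading 1s
Prefix: /18


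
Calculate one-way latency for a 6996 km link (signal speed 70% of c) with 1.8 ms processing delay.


Speed = 0.7 * 3e5 km/s = 210000 km/s
Propagation delay = 6996 / 210000 = 0.0333 s = 33.3143 ms
Processing delay = 1.8 ms
Total one-way latency = 35.1143 ms


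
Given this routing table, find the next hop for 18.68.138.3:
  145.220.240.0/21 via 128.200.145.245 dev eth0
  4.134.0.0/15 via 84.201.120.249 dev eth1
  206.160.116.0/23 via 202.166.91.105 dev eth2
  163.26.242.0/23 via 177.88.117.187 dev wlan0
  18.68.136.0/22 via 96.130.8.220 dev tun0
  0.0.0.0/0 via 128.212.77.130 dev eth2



Longest prefix match for 18.68.138.3:
  /21 145.220.240.0: no
  /15 4.134.0.0: no
  /23 206.160.116.0: no
  /23 163.26.242.0: no
  /22 18.68.136.0: MATCH
  /0 0.0.0.0: MATCH
Selected: next-hop 96.130.8.220 via tun0 (matched /22)


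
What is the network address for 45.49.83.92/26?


IP:   00101101.00110001.01010011.01011100
Mask: 11111111.11111111.11111111.11000000
AND operation:
Net:  00101101.00110001.01010011.01000000
Network: 45.49.83.64/26


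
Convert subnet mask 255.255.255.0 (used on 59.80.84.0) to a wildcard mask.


Subnet mask: 255.255.255.0
Wildcard = 255.255.255.255 - subnet mask
255 - 255 = 0
255 - 255 = 0
255 - 255 = 0
255 - 0 = 255
Wildcard: 0.0.0.255


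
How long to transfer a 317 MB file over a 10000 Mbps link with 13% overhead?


Effective throughput = 10000 * (1 - 13/100) = 8700 Mbps
File size in Mb = 317 * 8 = 2536 Mb
Time = 2536 / 8700
Time = 0.2915 seconds


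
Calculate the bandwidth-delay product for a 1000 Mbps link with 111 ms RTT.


BDP = bandwidth * RTT
= 1000 Mbps * 111 ms
= 1000 * 1e6 * 111 / 1000 bits
= 111000000 bits
= 13875000 bytes
= 13549.8047 KB
BDP = 111000000 bits (13875000 bytes)


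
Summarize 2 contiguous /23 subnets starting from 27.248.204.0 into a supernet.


Original prefix: /23
Number of subnets: 2 = 2^1
New prefix = 23 - 1 = 22
Supernet: 27.248.204.0/22


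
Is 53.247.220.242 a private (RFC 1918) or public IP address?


RFC 1918 private ranges:
  10.0.0.0/8 (10.0.0.0 - 10.255.255.255)
  172.16.0.0/12 (172.16.0.0 - 172.31.255.255)
  192.168.0.0/16 (192.168.0.0 - 192.168.255.255)
Public (not in any RFC 1918 range)


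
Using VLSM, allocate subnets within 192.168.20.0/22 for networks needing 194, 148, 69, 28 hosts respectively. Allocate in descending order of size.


194 hosts -> /24 (254 usable): 192.168.20.0/24
148 hosts -> /24 (254 usable): 192.168.21.0/24
69 hosts -> /25 (126 usable): 192.168.22.0/25
28 hosts -> /27 (30 usable): 192.168.22.128/27
Allocation: 192.168.20.0/24 (194 hosts, 254 usable); 192.168.21.0/24 (148 hosts, 254 usable); 192.168.22.0/25 (69 hosts, 126 usable); 192.168.22.128/27 (28 hosts, 30 usable)


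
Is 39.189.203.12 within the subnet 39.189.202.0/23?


Subnet network: 39.189.202.0
Test IP AND mask: 39.189.202.0
Yes, 39.189.203.12 is in 39.189.202.0/23


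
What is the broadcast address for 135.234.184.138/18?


Network: 135.234.128.0/18
Host bits = 14
Set all host bits to 1:
Broadcast: 135.234.191.255


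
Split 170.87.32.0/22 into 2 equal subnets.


New prefix = 22 + 1 = 23
Each subnet has 512 addresses
  170.87.32.0/23
  170.87.34.0/23
Subnets: 170.87.32.0/23, 170.87.34.0/23


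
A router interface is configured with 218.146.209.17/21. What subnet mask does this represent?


/21 means 21 network bits, 11 host bits
Binary: 11111111111111111111100000000000
Mask: 255.255.248.0


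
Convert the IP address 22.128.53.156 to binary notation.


22 = 00010110
128 = 10000000
53 = 00110101
156 = 10011100
Binary: 00010110.10000000.00110101.10011100


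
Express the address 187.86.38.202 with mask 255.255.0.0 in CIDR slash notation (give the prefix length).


Binary: 11111111.11111111.00000000.00000000
Count leading 1s
Prefix: /16


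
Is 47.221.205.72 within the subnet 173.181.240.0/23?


Subnet network: 173.181.240.0
Test IP AND mask: 47.221.204.0
No, 47.221.205.72 is not in 173.181.240.0/23


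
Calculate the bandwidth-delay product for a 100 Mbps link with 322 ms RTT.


BDP = bandwidth * RTT
= 100 Mbps * 322 ms
= 100 * 1e6 * 322 / 1000 bits
= 32200000 bits
= 4025000 bytes
= 3930.6641 KB
BDP = 32200000 bits (4025000 bytes)


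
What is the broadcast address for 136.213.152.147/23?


Network: 136.213.152.0/23
Host bits = 9
Set all host bits to 1:
Broadcast: 136.213.153.255


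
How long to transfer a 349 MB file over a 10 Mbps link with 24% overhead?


Effective throughput = 10 * (1 - 24/100) = 7.6 Mbps
File size in Mb = 349 * 8 = 2792 Mb
Time = 2792 / 7.6
Time = 367.3684 seconds


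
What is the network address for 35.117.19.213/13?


IP:   00100011.01110101.00010011.11010101
Mask: 11111111.11111000.00000000.00000000
AND operation:
Net:  00100011.01110000.00000000.00000000
Network: 35.112.0.0/13


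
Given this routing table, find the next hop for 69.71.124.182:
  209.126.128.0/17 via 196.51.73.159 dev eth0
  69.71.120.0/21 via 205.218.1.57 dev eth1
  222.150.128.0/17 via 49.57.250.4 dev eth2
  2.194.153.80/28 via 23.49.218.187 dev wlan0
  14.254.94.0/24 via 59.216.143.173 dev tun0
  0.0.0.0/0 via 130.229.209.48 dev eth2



Longest prefix match for 69.71.124.182:
  /17 209.126.128.0: no
  /21 69.71.120.0: MATCH
  /17 222.150.128.0: no
  /28 2.194.153.80: no
  /24 14.254.94.0: no
  /0 0.0.0.0: MATCH
Selected: next-hop 205.218.1.57 via eth1 (matched /21)


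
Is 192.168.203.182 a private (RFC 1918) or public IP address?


RFC 1918 private ranges:
  10.0.0.0/8 (10.0.0.0 - 10.255.255.255)
  172.16.0.0/12 (172.16.0.0 - 172.31.255.255)
  192.168.0.0/16 (192.168.0.0 - 192.168.255.255)
Private (in 192.168.0.0/16)


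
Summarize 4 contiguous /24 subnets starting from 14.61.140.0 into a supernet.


Original prefix: /24
Number of subnets: 4 = 2^2
New prefix = 24 - 2 = 22
Supernet: 14.61.140.0/22


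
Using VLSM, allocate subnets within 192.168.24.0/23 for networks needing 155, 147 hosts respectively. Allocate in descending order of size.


155 hosts -> /24 (254 usable): 192.168.24.0/24
147 hosts -> /24 (254 usable): 192.168.25.0/24
Allocation: 192.168.24.0/24 (155 hosts, 254 usable); 192.168.25.0/24 (147 hosts, 254 usable)


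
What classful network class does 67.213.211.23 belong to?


First octet: 67
Binary: 01000011
0xxxxxxx -> Class A (1-126)
Class A, default mask 255.0.0.0 (/8)


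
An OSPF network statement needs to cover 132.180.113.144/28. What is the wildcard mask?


Subnet mask: 255.255.255.240
Wildcard = 255.255.255.255 - subnet mask
255 - 255 = 0
255 - 255 = 0
255 - 255 = 0
255 - 240 = 15
Wildcard: 0.0.0.15


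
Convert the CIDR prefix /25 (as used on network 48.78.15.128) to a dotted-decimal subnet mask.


/25 means 25 network bits, 7 host bits
Binary: 11111111111111111111111110000000
Mask: 255.255.255.128


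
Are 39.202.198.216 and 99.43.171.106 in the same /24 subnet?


Mask: 255.255.255.0
39.202.198.216 AND mask = 39.202.198.0
99.43.171.106 AND mask = 99.43.171.0
No, different subnets (39.202.198.0 vs 99.43.171.0)


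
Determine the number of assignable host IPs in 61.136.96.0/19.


Host bits = 32 - 19 = 13
Total addresses = 2^13 = 8192
Usable = total - 2 (network and broadcast)
Usable hosts: 8190


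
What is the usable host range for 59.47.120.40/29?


Network: 59.47.120.40
Broadcast: 59.47.120.47
First usable = network + 1
Last usable = broadcast - 1
Range: 59.47.120.41 to 59.47.120.46


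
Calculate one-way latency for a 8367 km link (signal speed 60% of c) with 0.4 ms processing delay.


Speed = 0.6 * 3e5 km/s = 180000 km/s
Propagation delay = 8367 / 180000 = 0.0465 s = 46.4833 ms
Processing delay = 0.4 ms
Total one-way latency = 46.8833 ms


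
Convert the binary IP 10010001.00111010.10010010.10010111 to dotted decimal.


10010001 = 145
00111010 = 58
10010010 = 146
10010111 = 151
IP: 145.58.146.151


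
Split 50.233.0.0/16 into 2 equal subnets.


New prefix = 16 + 1 = 17
Each subnet has 32768 addresses
  50.233.0.0/17
  50.233.128.0/17
Subnets: 50.233.0.0/17, 50.233.128.0/17


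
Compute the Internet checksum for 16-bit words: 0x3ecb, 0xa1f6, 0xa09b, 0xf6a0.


Sum all words (with carry folding):
+ 0x3ecb = 0x3ecb
+ 0xa1f6 = 0xe0c1
+ 0xa09b = 0x815d
+ 0xf6a0 = 0x77fe
One's complement: ~0x77fe
Checksum = 0x8801


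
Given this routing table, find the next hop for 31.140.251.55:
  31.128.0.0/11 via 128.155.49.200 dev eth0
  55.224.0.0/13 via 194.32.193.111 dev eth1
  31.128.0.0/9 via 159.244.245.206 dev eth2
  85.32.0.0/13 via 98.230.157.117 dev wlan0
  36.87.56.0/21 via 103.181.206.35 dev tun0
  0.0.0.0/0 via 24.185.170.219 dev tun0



Longest prefix match for 31.140.251.55:
  /11 31.128.0.0: MATCH
  /13 55.224.0.0: no
  /9 31.128.0.0: MATCH
  /13 85.32.0.0: no
  /21 36.87.56.0: no
  /0 0.0.0.0: MATCH
Selected: next-hop 128.155.49.200 via eth0 (matched /11)


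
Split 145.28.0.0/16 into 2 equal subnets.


New prefix = 16 + 1 = 17
Each subnet has 32768 addresses
  145.28.0.0/17
  145.28.128.0/17
Subnets: 145.28.0.0/17, 145.28.128.0/17


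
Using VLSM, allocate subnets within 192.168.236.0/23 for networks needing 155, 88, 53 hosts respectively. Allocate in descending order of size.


155 hosts -> /24 (254 usable): 192.168.236.0/24
88 hosts -> /25 (126 usable): 192.168.237.0/25
53 hosts -> /26 (62 usable): 192.168.237.128/26
Allocation: 192.168.236.0/24 (155 hosts, 254 usable); 192.168.237.0/25 (88 hosts, 126 usable); 192.168.237.128/26 (53 hosts, 62 usable)


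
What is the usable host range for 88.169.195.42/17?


Network: 88.169.128.0
Broadcast: 88.169.255.255
First usable = network + 1
Last usable = broadcast - 1
Range: 88.169.128.1 to 88.169.255.254


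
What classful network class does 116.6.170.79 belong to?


First octet: 116
Binary: 01110100
0xxxxxxx -> Class A (1-126)
Class A, default mask 255.0.0.0 (/8)


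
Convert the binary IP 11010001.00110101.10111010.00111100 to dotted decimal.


11010001 = 209
00110101 = 53
10111010 = 186
00111100 = 60
IP: 209.53.186.60


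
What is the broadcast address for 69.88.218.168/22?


Network: 69.88.216.0/22
Host bits = 10
Set all host bits to 1:
Broadcast: 69.88.219.255


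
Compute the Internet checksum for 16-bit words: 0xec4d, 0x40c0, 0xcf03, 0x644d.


Sum all words (with carry folding):
+ 0xec4d = 0xec4d
+ 0x40c0 = 0x2d0e
+ 0xcf03 = 0xfc11
+ 0x644d = 0x605f
One's complement: ~0x605f
Checksum = 0x9fa0


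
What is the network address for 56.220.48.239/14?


IP:   00111000.11011100.00110000.11101111
Mask: 11111111.11111100.00000000.00000000
AND operation:
Net:  00111000.11011100.00000000.00000000
Network: 56.220.0.0/14


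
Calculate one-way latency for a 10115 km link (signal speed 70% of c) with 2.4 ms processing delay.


Speed = 0.7 * 3e5 km/s = 210000 km/s
Propagation delay = 10115 / 210000 = 0.0482 s = 48.1667 ms
Processing delay = 2.4 ms
Total one-way latency = 50.5667 ms


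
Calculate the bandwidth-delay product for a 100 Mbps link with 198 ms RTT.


BDP = bandwidth * RTT
= 100 Mbps * 198 ms
= 100 * 1e6 * 198 / 1000 bits
= 19800000 bits
= 2475000 bytes
= 2416.9922 KB
BDP = 19800000 bits (2475000 bytes)


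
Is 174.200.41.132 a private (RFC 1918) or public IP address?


RFC 1918 private ranges:
  10.0.0.0/8 (10.0.0.0 - 10.255.255.255)
  172.16.0.0/12 (172.16.0.0 - 172.31.255.255)
  192.168.0.0/16 (192.168.0.0 - 192.168.255.255)
Public (not in any RFC 1918 range)


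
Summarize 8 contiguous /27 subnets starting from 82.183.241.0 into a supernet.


Original prefix: /27
Number of subnets: 8 = 2^3
New prefix = 27 - 3 = 24
Supernet: 82.183.241.0/24


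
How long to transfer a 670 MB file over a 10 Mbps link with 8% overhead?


Effective throughput = 10 * (1 - 8/100) = 9.2 Mbps
File size in Mb = 670 * 8 = 5360 Mb
Time = 5360 / 9.2
Time = 582.6087 seconds


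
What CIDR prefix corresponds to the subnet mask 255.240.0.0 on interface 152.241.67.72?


Binary: 11111111.11110000.00000000.00000000
Count leading 1s
Prefix: /12


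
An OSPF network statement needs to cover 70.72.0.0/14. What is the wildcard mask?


Subnet mask: 255.252.0.0
Wildcard = 255.255.255.255 - subnet mask
255 - 255 = 0
255 - 252 = 3
255 - 0 = 255
255 - 0 = 255
Wildcard: 0.3.255.255


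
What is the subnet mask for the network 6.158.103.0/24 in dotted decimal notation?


/24 means 24 network bits, 8 host bits
Binary: 11111111111111111111111100000000
Mask: 255.255.255.0


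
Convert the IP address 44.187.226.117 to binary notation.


44 = 00101100
187 = 10111011
226 = 11100010
117 = 01110101
Binary: 00101100.10111011.11100010.01110101


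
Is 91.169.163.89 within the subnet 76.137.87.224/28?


Subnet network: 76.137.87.224
Test IP AND mask: 91.169.163.80
No, 91.169.163.89 is not in 76.137.87.224/28


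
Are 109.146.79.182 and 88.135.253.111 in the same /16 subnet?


Mask: 255.255.0.0
109.146.79.182 AND mask = 109.146.0.0
88.135.253.111 AND mask = 88.135.0.0
No, different subnets (109.146.0.0 vs 88.135.0.0)


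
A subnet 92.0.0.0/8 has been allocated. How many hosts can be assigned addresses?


Host bits = 32 - 8 = 24
Total addresses = 2^24 = 16777216
Usable = total - 2 (network and broadcast)
Usable hosts: 16777214


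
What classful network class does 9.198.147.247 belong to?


First octet: 9
Binary: 00001001
0xxxxxxx -> Class A (1-126)
Class A, default mask 255.0.0.0 (/8)


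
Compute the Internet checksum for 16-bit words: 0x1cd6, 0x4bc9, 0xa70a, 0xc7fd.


Sum all words (with carry folding):
+ 0x1cd6 = 0x1cd6
+ 0x4bc9 = 0x689f
+ 0xa70a = 0x0faa
+ 0xc7fd = 0xd7a7
One's complement: ~0xd7a7
Checksum = 0x2858


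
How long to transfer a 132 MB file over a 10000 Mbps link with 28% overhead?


Effective throughput = 10000 * (1 - 28/100) = 7200 Mbps
File size in Mb = 132 * 8 = 1056 Mb
Time = 1056 / 7200
Time = 0.1467 seconds


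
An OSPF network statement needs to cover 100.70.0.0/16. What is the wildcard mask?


Subnet mask: 255.255.0.0
Wildcard = 255.255.255.255 - subnet mask
255 - 255 = 0
255 - 255 = 0
255 - 0 = 255
255 - 0 = 255
Wildcard: 0.0.255.255


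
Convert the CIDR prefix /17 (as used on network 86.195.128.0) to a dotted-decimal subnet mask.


/17 means 17 network bits, 15 host bits
Binary: 11111111111111111000000000000000
Mask: 255.255.128.0


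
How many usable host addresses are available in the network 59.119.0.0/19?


Host bits = 32 - 19 = 13
Total addresses = 2^13 = 8192
Usable = total - 2 (network and broadcast)
Usable hosts: 8190
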